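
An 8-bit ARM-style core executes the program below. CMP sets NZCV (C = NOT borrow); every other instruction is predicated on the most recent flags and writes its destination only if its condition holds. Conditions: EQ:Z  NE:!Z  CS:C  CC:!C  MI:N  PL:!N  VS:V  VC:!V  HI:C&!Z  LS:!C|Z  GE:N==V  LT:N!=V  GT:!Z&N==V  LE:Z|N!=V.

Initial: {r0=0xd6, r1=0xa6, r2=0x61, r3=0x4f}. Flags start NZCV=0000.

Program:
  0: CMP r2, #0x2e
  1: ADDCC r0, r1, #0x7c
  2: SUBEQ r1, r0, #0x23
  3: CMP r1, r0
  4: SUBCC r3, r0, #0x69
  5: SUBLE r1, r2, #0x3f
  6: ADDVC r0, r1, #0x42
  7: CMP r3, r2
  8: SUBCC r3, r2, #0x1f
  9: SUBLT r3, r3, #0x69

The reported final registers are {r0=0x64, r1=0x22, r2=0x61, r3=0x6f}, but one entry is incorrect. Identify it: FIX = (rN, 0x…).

[0] flags=0010 → (cmp)
[1] flags=0010 CC?F → skip
[2] flags=0010 EQ?F → skip
[3] flags=1000 → (cmp)
[4] flags=1000 CC?T → r3=0x6d
[5] flags=1000 LE?T → r1=0x22
[6] flags=1000 VC?T → r0=0x64
[7] flags=0010 → (cmp)
[8] flags=0010 CC?F → skip
[9] flags=0010 LT?F → skip

FIX = (r3, 0x6d)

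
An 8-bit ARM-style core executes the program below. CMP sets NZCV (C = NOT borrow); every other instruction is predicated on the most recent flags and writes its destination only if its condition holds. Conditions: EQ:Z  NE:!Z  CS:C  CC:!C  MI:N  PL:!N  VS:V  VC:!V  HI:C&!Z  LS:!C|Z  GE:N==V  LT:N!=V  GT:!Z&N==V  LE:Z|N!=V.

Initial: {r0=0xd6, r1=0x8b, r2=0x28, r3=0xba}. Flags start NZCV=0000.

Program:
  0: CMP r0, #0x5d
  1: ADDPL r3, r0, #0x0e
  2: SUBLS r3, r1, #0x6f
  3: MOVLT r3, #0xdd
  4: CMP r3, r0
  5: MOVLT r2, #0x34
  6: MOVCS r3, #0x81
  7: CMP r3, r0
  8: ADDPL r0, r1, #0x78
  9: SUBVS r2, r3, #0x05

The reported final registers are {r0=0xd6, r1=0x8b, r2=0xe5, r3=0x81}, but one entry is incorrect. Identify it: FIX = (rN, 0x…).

[0] flags=0011 → (cmp)
[1] flags=0011 PL?T → r3=0xe4
[2] flags=0011 LS?F → skip
[3] flags=0011 LT?T → r3=0xdd
[4] flags=0010 → (cmp)
[5] flags=0010 LT?F → skip
[6] flags=0010 CS?T → r3=0x81
[7] flags=1000 → (cmp)
[8] flags=1000 PL?F → skip
[9] flags=1000 VS?F → skip

FIX = (r2, 0x28)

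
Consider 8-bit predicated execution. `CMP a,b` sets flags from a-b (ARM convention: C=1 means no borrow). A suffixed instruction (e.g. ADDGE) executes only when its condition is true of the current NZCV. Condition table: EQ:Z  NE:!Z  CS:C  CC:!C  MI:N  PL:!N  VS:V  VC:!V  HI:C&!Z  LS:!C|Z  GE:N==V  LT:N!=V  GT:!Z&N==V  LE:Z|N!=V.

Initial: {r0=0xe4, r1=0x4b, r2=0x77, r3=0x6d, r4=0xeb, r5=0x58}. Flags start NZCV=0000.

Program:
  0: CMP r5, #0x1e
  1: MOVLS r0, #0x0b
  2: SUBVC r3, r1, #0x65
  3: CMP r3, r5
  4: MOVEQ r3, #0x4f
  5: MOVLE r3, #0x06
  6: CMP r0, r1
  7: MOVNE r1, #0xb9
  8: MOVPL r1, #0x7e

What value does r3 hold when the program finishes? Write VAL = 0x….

VAL = 0x06

0: ✓ CMP  NZCV=0010
1: · MOVLS
2: ✓ SUBVC  r3←0xe6
3: ✓ CMP  NZCV=1010
4: · MOVEQ
5: ✓ MOVLE  r3←0x06
6: ✓ CMP  NZCV=1010
7: ✓ MOVNE  r1←0xb9
8: · MOVPL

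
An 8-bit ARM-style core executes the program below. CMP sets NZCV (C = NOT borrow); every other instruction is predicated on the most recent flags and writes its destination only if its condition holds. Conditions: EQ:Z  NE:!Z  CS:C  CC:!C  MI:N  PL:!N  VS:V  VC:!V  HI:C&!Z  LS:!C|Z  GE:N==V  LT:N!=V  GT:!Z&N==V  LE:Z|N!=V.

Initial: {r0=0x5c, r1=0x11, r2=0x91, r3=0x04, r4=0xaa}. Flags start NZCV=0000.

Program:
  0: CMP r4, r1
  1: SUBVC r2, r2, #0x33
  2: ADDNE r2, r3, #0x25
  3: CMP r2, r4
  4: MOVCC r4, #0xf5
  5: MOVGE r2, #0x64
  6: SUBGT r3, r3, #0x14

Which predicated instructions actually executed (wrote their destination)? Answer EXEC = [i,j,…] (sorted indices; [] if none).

[0] flags=1010 → (cmp)
[1] flags=1010 VC?T → r2=0x5e
[2] flags=1010 NE?T → r2=0x29
[3] flags=0000 → (cmp)
[4] flags=0000 CC?T → r4=0xf5
[5] flags=0000 GE?T → r2=0x64
[6] flags=0000 GT?T → r3=0xf0

EXEC = [1,2,4,5,6]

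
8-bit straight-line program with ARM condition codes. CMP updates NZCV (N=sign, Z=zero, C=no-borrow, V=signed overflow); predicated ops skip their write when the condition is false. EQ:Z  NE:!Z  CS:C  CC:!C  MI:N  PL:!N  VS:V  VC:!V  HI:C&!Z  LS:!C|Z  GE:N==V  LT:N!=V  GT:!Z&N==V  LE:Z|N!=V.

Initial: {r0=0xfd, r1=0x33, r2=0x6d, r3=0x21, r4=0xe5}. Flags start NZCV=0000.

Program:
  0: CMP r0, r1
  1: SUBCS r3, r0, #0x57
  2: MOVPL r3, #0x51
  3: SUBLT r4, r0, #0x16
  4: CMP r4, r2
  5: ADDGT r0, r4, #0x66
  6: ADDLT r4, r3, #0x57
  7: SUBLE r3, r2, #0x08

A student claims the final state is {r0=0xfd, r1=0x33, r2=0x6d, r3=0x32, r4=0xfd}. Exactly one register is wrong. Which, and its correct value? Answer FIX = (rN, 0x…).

FIX = (r3, 0x65)

0: ✓ CMP  NZCV=1010
1: ✓ SUBCS  r3←0xa6
2: · MOVPL
3: ✓ SUBLT  r4←0xe7
4: ✓ CMP  NZCV=0011
5: · ADDGT
6: ✓ ADDLT  r4←0xfd
7: ✓ SUBLE  r3←0x65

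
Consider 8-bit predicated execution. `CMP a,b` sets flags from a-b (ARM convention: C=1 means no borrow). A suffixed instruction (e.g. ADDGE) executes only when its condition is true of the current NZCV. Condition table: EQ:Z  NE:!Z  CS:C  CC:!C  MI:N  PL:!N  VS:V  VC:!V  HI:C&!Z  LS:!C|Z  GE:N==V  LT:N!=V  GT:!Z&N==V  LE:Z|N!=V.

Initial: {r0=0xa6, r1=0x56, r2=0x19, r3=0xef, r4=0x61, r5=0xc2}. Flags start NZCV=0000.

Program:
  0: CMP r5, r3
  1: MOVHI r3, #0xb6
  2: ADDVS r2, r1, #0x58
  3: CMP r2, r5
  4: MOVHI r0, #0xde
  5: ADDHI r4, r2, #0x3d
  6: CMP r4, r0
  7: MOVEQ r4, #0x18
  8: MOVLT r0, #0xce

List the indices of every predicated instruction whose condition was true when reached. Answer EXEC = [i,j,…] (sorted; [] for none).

0: ✓ CMP  NZCV=1000
1: · MOVHI
2: · ADDVS
3: ✓ CMP  NZCV=0000
4: · MOVHI
5: · ADDHI
6: ✓ CMP  NZCV=1001
7: · MOVEQ
8: · MOVLT

EXEC = []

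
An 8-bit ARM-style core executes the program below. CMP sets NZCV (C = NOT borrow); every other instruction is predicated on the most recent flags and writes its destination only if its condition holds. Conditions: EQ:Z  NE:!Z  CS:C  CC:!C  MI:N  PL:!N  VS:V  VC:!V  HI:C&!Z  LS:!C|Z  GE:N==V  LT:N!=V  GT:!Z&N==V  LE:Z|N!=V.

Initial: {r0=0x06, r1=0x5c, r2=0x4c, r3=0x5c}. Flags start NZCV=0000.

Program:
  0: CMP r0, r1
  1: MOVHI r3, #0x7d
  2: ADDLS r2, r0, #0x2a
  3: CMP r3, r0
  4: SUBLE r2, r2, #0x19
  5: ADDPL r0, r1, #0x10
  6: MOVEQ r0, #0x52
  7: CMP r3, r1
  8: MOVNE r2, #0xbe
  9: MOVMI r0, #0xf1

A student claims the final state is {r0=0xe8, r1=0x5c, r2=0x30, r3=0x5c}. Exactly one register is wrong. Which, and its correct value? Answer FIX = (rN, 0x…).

[0] flags=1000 → (cmp)
[1] flags=1000 HI?F → skip
[2] flags=1000 LS?T → r2=0x30
[3] flags=0010 → (cmp)
[4] flags=0010 LE?F → skip
[5] flags=0010 PL?T → r0=0x6c
[6] flags=0010 EQ?F → skip
[7] flags=0110 → (cmp)
[8] flags=0110 NE?F → skip
[9] flags=0110 MI?F → skip

FIX = (r0, 0x6c)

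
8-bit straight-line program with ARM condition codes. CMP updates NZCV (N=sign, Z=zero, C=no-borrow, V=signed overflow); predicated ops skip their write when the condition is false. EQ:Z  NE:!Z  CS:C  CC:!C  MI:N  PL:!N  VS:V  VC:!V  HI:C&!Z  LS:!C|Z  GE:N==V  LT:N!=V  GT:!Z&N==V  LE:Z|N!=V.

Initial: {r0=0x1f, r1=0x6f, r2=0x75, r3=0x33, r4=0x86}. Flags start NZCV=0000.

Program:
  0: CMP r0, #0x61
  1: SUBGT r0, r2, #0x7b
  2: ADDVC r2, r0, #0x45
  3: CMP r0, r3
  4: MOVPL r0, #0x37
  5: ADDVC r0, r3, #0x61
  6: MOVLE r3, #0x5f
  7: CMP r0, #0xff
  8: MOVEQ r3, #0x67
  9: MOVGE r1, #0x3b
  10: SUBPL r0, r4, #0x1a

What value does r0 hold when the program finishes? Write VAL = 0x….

[0] flags=1000 → (cmp)
[1] flags=1000 GT?F → skip
[2] flags=1000 VC?T → r2=0x64
[3] flags=1000 → (cmp)
[4] flags=1000 PL?F → skip
[5] flags=1000 VC?T → r0=0x94
[6] flags=1000 LE?T → r3=0x5f
[7] flags=1000 → (cmp)
[8] flags=1000 EQ?F → skip
[9] flags=1000 GE?F → skip
[10] flags=1000 PL?F → skip

VAL = 0x94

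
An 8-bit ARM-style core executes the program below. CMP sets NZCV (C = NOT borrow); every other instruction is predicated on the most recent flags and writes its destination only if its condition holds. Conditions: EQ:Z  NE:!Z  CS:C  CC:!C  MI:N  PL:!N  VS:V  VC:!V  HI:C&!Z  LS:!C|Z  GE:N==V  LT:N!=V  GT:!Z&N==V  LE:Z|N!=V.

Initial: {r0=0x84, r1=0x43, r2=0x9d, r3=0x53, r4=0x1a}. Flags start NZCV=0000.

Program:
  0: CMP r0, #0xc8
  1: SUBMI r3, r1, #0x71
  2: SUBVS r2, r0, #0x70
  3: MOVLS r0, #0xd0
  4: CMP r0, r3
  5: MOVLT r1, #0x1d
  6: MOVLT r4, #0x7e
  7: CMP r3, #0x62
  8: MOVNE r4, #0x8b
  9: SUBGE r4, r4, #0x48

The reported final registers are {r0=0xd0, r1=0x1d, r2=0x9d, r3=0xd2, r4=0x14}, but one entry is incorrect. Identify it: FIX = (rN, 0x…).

FIX = (r4, 0x8b)

0: ✓ CMP  NZCV=1000
1: ✓ SUBMI  r3←0xd2
2: · SUBVS
3: ✓ MOVLS  r0←0xd0
4: ✓ CMP  NZCV=1000
5: ✓ MOVLT  r1←0x1d
6: ✓ MOVLT  r4←0x7e
7: ✓ CMP  NZCV=0011
8: ✓ MOVNE  r4←0x8b
9: · SUBGE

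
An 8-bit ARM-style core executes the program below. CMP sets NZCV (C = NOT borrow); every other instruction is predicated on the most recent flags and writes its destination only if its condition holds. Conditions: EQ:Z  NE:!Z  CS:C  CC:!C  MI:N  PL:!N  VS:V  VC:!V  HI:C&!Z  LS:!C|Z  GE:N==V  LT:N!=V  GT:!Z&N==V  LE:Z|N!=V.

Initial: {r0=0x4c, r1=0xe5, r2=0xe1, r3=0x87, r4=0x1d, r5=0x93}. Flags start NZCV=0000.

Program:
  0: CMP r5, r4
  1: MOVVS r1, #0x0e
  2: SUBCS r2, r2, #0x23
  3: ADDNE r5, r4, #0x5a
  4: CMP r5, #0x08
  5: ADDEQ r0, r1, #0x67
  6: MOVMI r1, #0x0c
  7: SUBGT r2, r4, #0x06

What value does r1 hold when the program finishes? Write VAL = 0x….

[0] flags=0011 → (cmp)
[1] flags=0011 VS?T → r1=0x0e
[2] flags=0011 CS?T → r2=0xbe
[3] flags=0011 NE?T → r5=0x77
[4] flags=0010 → (cmp)
[5] flags=0010 EQ?F → skip
[6] flags=0010 MI?F → skip
[7] flags=0010 GT?T → r2=0x17

VAL = 0x0e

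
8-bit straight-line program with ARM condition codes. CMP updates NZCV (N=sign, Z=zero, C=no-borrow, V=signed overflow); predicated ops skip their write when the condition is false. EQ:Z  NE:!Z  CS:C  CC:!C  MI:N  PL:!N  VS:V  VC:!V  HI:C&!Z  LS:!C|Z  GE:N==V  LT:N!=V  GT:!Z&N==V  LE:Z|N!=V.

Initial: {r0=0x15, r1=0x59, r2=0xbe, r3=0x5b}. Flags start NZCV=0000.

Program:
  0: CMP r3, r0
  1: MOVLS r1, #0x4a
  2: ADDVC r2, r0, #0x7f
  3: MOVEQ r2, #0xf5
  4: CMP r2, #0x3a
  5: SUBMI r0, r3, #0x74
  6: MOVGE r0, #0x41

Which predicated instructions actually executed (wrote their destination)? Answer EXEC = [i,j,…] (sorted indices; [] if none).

0: ✓ CMP  NZCV=0010
1: · MOVLS
2: ✓ ADDVC  r2←0x94
3: · MOVEQ
4: ✓ CMP  NZCV=0011
5: · SUBMI
6: · MOVGE

EXEC = [2]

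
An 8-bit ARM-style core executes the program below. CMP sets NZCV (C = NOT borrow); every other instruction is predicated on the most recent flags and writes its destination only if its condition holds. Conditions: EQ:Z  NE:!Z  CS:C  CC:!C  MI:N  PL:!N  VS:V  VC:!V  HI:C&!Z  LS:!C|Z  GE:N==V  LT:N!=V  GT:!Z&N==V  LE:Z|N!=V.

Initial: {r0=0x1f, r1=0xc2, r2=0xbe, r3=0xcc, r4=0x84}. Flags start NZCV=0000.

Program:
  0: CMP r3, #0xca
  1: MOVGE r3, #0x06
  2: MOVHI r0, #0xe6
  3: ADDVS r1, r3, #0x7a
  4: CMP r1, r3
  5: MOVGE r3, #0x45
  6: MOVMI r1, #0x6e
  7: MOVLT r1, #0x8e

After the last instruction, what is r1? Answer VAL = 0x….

VAL = 0x8e

[0] flags=0010 → (cmp)
[1] flags=0010 GE?T → r3=0x06
[2] flags=0010 HI?T → r0=0xe6
[3] flags=0010 VS?F → skip
[4] flags=1010 → (cmp)
[5] flags=1010 GE?F → skip
[6] flags=1010 MI?T → r1=0x6e
[7] flags=1010 LT?T → r1=0x8e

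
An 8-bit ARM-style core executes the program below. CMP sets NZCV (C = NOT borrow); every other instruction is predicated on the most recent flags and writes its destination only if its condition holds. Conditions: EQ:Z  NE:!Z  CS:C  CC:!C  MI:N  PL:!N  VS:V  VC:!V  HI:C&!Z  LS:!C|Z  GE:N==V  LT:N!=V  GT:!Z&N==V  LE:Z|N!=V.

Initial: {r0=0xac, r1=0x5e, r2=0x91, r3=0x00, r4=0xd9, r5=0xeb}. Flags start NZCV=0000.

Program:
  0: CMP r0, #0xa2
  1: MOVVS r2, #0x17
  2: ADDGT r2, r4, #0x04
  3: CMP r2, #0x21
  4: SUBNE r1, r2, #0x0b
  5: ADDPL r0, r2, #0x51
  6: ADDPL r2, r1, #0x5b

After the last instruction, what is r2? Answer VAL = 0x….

0: ✓ CMP  NZCV=0010
1: · MOVVS
2: ✓ ADDGT  r2←0xdd
3: ✓ CMP  NZCV=1010
4: ✓ SUBNE  r1←0xd2
5: · ADDPL
6: · ADDPL

VAL = 0xdd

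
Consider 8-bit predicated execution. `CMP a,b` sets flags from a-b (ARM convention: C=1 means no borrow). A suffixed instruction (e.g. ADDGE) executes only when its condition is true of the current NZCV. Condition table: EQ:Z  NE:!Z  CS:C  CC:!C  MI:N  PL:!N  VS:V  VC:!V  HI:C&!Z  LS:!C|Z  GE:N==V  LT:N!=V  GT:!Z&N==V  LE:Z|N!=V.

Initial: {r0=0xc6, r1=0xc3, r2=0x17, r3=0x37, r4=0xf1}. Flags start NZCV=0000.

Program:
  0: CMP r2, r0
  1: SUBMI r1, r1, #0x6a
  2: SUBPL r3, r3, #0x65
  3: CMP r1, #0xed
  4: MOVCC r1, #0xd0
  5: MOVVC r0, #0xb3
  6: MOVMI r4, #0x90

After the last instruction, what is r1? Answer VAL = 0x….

VAL = 0xd0

[0] flags=0000 → (cmp)
[1] flags=0000 MI?F → skip
[2] flags=0000 PL?T → r3=0xd2
[3] flags=1000 → (cmp)
[4] flags=1000 CC?T → r1=0xd0
[5] flags=1000 VC?T → r0=0xb3
[6] flags=1000 MI?T → r4=0x90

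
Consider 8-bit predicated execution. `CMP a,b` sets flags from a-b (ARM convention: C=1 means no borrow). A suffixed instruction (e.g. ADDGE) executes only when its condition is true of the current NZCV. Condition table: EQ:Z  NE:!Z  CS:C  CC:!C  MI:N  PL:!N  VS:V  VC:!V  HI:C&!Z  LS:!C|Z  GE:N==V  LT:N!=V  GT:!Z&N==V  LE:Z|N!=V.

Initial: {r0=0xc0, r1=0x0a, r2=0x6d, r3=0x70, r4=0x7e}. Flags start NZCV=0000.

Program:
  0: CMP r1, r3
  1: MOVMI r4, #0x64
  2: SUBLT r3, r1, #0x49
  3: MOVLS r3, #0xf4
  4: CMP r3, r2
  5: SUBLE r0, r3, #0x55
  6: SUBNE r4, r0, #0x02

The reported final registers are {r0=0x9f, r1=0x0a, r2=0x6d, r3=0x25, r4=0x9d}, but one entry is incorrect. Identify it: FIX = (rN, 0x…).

[0] flags=1000 → (cmp)
[1] flags=1000 MI?T → r4=0x64
[2] flags=1000 LT?T → r3=0xc1
[3] flags=1000 LS?T → r3=0xf4
[4] flags=1010 → (cmp)
[5] flags=1010 LE?T → r0=0x9f
[6] flags=1010 NE?T → r4=0x9d

FIX = (r3, 0xf4)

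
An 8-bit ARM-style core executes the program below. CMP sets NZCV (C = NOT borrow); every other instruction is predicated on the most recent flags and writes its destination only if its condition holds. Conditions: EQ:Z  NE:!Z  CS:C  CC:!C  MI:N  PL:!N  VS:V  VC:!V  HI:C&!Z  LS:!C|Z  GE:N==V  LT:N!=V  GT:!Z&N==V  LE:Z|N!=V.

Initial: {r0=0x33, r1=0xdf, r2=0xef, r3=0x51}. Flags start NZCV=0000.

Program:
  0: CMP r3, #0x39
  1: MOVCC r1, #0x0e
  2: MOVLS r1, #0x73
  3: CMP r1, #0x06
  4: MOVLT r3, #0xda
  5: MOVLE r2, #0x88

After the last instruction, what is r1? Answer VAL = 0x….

0: ✓ CMP  NZCV=0010
1: · MOVCC
2: · MOVLS
3: ✓ CMP  NZCV=1010
4: ✓ MOVLT  r3←0xda
5: ✓ MOVLE  r2←0x88

VAL = 0xdf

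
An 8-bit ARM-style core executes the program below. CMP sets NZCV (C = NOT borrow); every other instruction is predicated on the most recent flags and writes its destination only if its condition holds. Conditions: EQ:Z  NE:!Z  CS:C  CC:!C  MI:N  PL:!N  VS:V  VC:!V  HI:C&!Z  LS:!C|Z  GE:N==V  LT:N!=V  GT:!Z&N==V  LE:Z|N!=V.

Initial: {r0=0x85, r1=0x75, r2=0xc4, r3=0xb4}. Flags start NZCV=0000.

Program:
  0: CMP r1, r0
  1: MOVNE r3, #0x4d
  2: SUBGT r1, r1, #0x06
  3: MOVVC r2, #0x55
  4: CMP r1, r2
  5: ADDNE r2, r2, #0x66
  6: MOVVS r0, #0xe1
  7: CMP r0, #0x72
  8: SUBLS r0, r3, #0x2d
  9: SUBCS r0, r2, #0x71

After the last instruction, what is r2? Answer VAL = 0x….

VAL = 0x2a

0: ✓ CMP  NZCV=1001
1: ✓ MOVNE  r3←0x4d
2: ✓ SUBGT  r1←0x6f
3: · MOVVC
4: ✓ CMP  NZCV=1001
5: ✓ ADDNE  r2←0x2a
6: ✓ MOVVS  r0←0xe1
7: ✓ CMP  NZCV=0011
8: · SUBLS
9: ✓ SUBCS  r0←0xb9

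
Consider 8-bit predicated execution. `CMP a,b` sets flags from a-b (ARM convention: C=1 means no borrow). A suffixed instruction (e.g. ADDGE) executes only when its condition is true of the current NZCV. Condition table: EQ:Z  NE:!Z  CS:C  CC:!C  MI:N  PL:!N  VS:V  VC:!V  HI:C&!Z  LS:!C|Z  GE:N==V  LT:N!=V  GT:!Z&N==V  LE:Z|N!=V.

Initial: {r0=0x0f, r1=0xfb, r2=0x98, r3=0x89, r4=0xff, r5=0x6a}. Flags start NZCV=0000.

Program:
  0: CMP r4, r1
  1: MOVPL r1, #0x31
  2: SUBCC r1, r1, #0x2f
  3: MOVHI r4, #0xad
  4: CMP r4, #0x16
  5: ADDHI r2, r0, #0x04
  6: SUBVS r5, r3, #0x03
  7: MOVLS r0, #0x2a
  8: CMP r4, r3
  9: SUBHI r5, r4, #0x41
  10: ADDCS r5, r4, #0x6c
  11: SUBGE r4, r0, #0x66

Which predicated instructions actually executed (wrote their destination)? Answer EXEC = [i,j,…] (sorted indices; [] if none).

0: ✓ CMP  NZCV=0010
1: ✓ MOVPL  r1←0x31
2: · SUBCC
3: ✓ MOVHI  r4←0xad
4: ✓ CMP  NZCV=1010
5: ✓ ADDHI  r2←0x13
6: · SUBVS
7: · MOVLS
8: ✓ CMP  NZCV=0010
9: ✓ SUBHI  r5←0x6c
10: ✓ ADDCS  r5←0x19
11: ✓ SUBGE  r4←0xa9

EXEC = [1,3,5,9,10,11]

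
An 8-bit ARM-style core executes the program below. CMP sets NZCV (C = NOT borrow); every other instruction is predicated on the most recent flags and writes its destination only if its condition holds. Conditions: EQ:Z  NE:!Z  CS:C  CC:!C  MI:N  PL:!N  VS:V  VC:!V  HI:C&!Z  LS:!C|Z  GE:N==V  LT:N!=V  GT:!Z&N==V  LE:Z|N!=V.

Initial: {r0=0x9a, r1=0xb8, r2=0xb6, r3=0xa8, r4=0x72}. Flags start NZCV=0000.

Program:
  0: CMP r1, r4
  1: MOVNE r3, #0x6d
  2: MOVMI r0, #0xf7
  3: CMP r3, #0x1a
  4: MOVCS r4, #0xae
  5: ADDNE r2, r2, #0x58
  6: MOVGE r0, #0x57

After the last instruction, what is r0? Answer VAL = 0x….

0: ✓ CMP  NZCV=0011
1: ✓ MOVNE  r3←0x6d
2: · MOVMI
3: ✓ CMP  NZCV=0010
4: ✓ MOVCS  r4←0xae
5: ✓ ADDNE  r2←0x0e
6: ✓ MOVGE  r0←0x57

VAL = 0x57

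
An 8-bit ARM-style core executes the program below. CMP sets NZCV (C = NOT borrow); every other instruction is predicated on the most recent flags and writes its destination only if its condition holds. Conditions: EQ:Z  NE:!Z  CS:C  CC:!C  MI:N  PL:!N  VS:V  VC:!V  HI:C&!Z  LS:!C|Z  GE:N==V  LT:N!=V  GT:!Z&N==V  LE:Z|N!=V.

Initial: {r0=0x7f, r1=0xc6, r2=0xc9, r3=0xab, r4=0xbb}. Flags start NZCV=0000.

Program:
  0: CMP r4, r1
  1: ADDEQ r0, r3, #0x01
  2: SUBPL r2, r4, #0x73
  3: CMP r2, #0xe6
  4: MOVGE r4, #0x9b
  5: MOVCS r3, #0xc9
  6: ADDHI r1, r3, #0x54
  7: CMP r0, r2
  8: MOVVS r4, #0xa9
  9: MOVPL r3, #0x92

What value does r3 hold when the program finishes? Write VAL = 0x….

[0] flags=1000 → (cmp)
[1] flags=1000 EQ?F → skip
[2] flags=1000 PL?F → skip
[3] flags=1000 → (cmp)
[4] flags=1000 GE?F → skip
[5] flags=1000 CS?F → skip
[6] flags=1000 HI?F → skip
[7] flags=1001 → (cmp)
[8] flags=1001 VS?T → r4=0xa9
[9] flags=1001 PL?F → skip

VAL = 0xab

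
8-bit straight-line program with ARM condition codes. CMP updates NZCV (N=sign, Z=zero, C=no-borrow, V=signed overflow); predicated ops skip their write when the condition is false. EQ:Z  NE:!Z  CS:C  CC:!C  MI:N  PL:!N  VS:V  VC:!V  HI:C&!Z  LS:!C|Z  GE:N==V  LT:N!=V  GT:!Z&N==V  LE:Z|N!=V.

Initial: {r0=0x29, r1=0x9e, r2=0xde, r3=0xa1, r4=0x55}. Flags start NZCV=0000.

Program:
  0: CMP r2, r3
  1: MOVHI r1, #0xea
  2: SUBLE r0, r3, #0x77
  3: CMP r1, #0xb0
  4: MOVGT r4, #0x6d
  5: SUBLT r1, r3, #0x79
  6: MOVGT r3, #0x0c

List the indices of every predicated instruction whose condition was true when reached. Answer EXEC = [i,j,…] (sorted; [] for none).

0: ✓ CMP  NZCV=0010
1: ✓ MOVHI  r1←0xea
2: · SUBLE
3: ✓ CMP  NZCV=0010
4: ✓ MOVGT  r4←0x6d
5: · SUBLT
6: ✓ MOVGT  r3←0x0c

EXEC = [1,4,6]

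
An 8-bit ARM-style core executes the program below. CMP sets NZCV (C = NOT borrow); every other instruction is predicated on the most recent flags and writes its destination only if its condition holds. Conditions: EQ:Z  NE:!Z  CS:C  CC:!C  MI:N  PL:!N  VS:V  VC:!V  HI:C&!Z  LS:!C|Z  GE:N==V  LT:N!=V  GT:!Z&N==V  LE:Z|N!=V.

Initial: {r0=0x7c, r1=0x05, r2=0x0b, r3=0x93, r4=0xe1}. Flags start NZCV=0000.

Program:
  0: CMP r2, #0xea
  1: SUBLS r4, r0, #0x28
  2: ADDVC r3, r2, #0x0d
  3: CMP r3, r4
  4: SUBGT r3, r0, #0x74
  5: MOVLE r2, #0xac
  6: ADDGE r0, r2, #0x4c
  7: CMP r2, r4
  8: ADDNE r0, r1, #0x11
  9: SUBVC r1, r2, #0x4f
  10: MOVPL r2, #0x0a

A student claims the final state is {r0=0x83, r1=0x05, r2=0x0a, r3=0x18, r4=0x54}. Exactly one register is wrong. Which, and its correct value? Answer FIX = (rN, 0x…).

FIX = (r0, 0x16)

0: ✓ CMP  NZCV=0000
1: ✓ SUBLS  r4←0x54
2: ✓ ADDVC  r3←0x18
3: ✓ CMP  NZCV=1000
4: · SUBGT
5: ✓ MOVLE  r2←0xac
6: · ADDGE
7: ✓ CMP  NZCV=0011
8: ✓ ADDNE  r0←0x16
9: · SUBVC
10: ✓ MOVPL  r2←0x0a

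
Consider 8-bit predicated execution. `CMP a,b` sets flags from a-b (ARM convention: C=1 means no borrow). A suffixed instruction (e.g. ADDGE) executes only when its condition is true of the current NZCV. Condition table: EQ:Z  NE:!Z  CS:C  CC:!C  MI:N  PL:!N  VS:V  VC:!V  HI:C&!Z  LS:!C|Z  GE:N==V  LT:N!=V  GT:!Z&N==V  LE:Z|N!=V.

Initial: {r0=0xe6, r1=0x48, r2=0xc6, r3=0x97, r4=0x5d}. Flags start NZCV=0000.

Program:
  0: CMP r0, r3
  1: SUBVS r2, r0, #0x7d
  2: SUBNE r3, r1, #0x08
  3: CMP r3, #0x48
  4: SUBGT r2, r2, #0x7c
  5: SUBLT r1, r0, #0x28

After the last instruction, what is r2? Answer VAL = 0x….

[0] flags=0010 → (cmp)
[1] flags=0010 VS?F → skip
[2] flags=0010 NE?T → r3=0x40
[3] flags=1000 → (cmp)
[4] flags=1000 GT?F → skip
[5] flags=1000 LT?T → r1=0xbe

VAL = 0xc6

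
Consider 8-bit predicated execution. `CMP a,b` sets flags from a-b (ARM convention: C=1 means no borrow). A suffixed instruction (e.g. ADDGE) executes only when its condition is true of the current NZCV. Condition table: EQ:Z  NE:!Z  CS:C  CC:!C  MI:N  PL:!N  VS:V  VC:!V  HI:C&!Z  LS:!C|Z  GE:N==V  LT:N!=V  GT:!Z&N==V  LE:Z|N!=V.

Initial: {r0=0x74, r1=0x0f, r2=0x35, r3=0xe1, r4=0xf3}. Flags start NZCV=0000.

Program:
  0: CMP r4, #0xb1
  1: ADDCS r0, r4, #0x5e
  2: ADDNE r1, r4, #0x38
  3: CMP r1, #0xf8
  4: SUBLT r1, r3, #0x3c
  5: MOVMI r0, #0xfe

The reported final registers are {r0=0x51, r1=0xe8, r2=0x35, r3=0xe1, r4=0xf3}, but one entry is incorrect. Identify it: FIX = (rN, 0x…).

FIX = (r1, 0x2b)

0: ✓ CMP  NZCV=0010
1: ✓ ADDCS  r0←0x51
2: ✓ ADDNE  r1←0x2b
3: ✓ CMP  NZCV=0000
4: · SUBLT
5: · MOVMI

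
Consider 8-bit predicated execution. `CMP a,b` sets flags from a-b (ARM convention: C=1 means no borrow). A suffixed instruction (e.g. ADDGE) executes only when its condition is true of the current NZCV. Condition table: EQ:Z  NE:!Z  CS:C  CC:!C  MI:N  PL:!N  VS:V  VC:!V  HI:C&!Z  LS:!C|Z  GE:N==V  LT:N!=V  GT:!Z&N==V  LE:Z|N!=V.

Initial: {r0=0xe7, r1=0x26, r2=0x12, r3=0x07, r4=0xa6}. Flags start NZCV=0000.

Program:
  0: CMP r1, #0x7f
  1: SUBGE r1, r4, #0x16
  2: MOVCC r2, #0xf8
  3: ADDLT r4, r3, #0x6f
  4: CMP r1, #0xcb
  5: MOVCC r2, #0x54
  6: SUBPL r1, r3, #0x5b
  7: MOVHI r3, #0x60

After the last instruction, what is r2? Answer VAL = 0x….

VAL = 0x54

0: ✓ CMP  NZCV=1000
1: · SUBGE
2: ✓ MOVCC  r2←0xf8
3: ✓ ADDLT  r4←0x76
4: ✓ CMP  NZCV=0000
5: ✓ MOVCC  r2←0x54
6: ✓ SUBPL  r1←0xac
7: · MOVHI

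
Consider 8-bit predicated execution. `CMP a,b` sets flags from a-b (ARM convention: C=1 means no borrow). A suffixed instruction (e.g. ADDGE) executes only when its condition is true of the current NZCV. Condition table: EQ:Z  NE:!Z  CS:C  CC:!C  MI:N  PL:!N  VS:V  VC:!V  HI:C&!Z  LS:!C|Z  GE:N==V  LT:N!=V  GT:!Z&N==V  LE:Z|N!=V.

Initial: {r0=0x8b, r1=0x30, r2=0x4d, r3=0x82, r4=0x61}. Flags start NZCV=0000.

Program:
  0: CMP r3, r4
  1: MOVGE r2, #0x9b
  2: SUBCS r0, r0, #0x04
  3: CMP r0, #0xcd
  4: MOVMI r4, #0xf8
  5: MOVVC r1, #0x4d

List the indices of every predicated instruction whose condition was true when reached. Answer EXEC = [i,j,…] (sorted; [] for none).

[0] flags=0011 → (cmp)
[1] flags=0011 GE?F → skip
[2] flags=0011 CS?T → r0=0x87
[3] flags=1000 → (cmp)
[4] flags=1000 MI?T → r4=0xf8
[5] flags=1000 VC?T → r1=0x4d

EXEC = [2,4,5]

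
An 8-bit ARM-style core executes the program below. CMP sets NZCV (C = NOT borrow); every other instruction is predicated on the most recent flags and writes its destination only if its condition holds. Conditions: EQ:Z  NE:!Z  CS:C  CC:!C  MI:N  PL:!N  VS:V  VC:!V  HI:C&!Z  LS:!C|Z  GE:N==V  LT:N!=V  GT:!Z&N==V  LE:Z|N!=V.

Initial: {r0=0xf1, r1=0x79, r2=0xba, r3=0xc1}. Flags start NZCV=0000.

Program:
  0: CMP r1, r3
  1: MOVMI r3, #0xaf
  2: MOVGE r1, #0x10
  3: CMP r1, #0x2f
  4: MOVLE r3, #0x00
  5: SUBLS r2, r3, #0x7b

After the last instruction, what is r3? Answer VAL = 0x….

[0] flags=1001 → (cmp)
[1] flags=1001 MI?T → r3=0xaf
[2] flags=1001 GE?T → r1=0x10
[3] flags=1000 → (cmp)
[4] flags=1000 LE?T → r3=0x00
[5] flags=1000 LS?T → r2=0x85

VAL = 0x00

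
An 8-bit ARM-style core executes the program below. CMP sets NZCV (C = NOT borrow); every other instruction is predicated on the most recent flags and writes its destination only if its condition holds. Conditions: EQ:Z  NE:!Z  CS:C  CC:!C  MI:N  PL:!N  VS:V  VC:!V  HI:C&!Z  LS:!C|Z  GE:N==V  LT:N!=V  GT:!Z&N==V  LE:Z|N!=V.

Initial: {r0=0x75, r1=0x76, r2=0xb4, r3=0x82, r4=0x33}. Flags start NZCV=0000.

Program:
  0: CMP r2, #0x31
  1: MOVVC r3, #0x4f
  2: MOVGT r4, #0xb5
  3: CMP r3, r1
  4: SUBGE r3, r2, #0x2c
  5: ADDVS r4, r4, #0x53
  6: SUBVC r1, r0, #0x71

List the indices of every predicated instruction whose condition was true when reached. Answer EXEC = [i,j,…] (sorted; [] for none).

[0] flags=1010 → (cmp)
[1] flags=1010 VC?T → r3=0x4f
[2] flags=1010 GT?F → skip
[3] flags=1000 → (cmp)
[4] flags=1000 GE?F → skip
[5] flags=1000 VS?F → skip
[6] flags=1000 VC?T → r1=0x04

EXEC = [1,6]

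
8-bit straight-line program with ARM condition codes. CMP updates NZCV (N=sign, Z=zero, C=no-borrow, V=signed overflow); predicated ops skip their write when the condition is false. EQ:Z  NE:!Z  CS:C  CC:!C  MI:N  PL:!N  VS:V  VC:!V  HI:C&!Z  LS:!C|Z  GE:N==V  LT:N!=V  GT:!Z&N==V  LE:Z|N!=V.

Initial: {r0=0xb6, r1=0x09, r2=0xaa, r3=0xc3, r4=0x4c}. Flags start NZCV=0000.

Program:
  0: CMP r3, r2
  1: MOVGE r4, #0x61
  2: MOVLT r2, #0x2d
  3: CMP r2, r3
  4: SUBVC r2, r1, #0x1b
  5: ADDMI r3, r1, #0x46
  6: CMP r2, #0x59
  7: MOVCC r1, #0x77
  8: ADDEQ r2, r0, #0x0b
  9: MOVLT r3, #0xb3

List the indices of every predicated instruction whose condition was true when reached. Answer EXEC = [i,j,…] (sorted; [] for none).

EXEC = [1,4,5,9]

[0] flags=0010 → (cmp)
[1] flags=0010 GE?T → r4=0x61
[2] flags=0010 LT?F → skip
[3] flags=1000 → (cmp)
[4] flags=1000 VC?T → r2=0xee
[5] flags=1000 MI?T → r3=0x4f
[6] flags=1010 → (cmp)
[7] flags=1010 CC?F → skip
[8] flags=1010 EQ?F → skip
[9] flags=1010 LT?T → r3=0xb3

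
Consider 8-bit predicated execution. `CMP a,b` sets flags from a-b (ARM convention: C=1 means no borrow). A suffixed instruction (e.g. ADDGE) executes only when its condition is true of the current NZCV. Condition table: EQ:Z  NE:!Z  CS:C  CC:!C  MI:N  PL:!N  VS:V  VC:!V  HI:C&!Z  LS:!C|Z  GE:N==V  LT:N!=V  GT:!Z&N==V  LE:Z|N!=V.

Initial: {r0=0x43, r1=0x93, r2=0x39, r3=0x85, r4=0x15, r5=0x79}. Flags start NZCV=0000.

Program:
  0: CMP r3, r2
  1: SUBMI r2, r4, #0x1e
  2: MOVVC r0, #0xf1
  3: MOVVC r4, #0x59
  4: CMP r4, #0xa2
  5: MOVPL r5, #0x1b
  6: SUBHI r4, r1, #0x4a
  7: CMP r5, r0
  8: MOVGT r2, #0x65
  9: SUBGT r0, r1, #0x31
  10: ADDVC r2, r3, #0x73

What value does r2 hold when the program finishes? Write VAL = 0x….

[0] flags=0011 → (cmp)
[1] flags=0011 MI?F → skip
[2] flags=0011 VC?F → skip
[3] flags=0011 VC?F → skip
[4] flags=0000 → (cmp)
[5] flags=0000 PL?T → r5=0x1b
[6] flags=0000 HI?F → skip
[7] flags=1000 → (cmp)
[8] flags=1000 GT?F → skip
[9] flags=1000 GT?F → skip
[10] flags=1000 VC?T → r2=0xf8

VAL = 0xf8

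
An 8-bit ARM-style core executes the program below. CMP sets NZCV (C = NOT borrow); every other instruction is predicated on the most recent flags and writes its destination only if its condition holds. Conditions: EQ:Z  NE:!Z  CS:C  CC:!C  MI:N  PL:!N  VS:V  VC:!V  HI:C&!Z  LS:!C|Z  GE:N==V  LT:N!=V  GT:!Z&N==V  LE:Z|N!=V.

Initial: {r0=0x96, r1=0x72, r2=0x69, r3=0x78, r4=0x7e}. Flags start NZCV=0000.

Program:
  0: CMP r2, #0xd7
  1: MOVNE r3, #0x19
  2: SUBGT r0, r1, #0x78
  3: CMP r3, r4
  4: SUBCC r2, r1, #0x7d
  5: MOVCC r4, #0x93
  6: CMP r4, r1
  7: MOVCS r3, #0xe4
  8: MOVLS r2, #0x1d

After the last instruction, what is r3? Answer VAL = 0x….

VAL = 0xe4

0: ✓ CMP  NZCV=1001
1: ✓ MOVNE  r3←0x19
2: ✓ SUBGT  r0←0xfa
3: ✓ CMP  NZCV=1000
4: ✓ SUBCC  r2←0xf5
5: ✓ MOVCC  r4←0x93
6: ✓ CMP  NZCV=0011
7: ✓ MOVCS  r3←0xe4
8: · MOVLS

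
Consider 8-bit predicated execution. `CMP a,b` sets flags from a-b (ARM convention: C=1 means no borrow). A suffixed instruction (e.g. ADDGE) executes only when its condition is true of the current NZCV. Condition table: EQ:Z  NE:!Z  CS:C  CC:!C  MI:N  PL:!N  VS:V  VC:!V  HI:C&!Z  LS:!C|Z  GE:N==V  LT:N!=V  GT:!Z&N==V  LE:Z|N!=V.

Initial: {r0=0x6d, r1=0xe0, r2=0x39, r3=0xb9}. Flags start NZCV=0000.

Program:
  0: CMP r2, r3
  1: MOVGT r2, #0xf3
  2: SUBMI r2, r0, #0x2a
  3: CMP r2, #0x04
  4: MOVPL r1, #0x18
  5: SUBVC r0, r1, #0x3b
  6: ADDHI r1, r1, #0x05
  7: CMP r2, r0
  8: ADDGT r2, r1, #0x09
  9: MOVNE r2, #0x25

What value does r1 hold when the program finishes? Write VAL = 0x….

VAL = 0x1d

0: ✓ CMP  NZCV=1001
1: ✓ MOVGT  r2←0xf3
2: ✓ SUBMI  r2←0x43
3: ✓ CMP  NZCV=0010
4: ✓ MOVPL  r1←0x18
5: ✓ SUBVC  r0←0xdd
6: ✓ ADDHI  r1←0x1d
7: ✓ CMP  NZCV=0000
8: ✓ ADDGT  r2←0x26
9: ✓ MOVNE  r2←0x25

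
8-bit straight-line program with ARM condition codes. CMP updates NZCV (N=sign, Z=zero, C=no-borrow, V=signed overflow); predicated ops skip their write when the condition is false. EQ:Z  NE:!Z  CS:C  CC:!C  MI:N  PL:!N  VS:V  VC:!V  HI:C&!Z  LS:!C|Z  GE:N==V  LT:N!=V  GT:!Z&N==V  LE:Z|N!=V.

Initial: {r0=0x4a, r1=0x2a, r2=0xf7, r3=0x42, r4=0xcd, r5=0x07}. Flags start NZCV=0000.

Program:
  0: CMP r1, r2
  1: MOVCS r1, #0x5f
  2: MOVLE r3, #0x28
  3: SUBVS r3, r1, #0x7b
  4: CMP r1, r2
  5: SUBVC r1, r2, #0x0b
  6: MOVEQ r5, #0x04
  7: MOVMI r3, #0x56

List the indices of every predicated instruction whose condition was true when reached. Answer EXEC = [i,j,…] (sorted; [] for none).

0: ✓ CMP  NZCV=0000
1: · MOVCS
2: · MOVLE
3: · SUBVS
4: ✓ CMP  NZCV=0000
5: ✓ SUBVC  r1←0xec
6: · MOVEQ
7: · MOVMI

EXEC = [5]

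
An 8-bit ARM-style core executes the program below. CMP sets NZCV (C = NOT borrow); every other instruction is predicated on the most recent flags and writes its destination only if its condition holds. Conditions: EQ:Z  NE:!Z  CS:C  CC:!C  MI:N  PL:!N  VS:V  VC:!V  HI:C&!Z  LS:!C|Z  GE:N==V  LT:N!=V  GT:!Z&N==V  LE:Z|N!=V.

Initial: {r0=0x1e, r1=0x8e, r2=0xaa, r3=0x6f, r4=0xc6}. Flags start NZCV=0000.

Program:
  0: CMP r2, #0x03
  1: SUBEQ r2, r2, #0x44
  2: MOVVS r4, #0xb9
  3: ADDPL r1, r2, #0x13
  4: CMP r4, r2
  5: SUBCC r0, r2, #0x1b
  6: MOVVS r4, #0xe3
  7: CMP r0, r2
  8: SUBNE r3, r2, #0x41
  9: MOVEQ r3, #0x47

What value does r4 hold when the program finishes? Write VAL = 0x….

VAL = 0xc6

[0] flags=1010 → (cmp)
[1] flags=1010 EQ?F → skip
[2] flags=1010 VS?F → skip
[3] flags=1010 PL?F → skip
[4] flags=0010 → (cmp)
[5] flags=0010 CC?F → skip
[6] flags=0010 VS?F → skip
[7] flags=0000 → (cmp)
[8] flags=0000 NE?T → r3=0x69
[9] flags=0000 EQ?F → skip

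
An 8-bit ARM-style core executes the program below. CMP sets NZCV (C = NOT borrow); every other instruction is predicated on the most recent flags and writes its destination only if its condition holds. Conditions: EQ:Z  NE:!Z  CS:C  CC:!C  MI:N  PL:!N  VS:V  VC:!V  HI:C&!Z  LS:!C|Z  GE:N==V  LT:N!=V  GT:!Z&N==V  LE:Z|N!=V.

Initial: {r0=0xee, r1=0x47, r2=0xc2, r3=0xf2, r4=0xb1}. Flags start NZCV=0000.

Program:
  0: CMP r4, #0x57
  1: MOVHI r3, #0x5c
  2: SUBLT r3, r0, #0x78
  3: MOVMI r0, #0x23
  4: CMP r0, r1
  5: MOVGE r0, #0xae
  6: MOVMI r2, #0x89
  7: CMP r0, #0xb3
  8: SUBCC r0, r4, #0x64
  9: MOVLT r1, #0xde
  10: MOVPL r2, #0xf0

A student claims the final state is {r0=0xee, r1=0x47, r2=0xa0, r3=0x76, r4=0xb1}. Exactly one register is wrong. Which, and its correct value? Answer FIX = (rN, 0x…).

FIX = (r2, 0xf0)

0: ✓ CMP  NZCV=0011
1: ✓ MOVHI  r3←0x5c
2: ✓ SUBLT  r3←0x76
3: · MOVMI
4: ✓ CMP  NZCV=1010
5: · MOVGE
6: ✓ MOVMI  r2←0x89
7: ✓ CMP  NZCV=0010
8: · SUBCC
9: · MOVLT
10: ✓ MOVPL  r2←0xf0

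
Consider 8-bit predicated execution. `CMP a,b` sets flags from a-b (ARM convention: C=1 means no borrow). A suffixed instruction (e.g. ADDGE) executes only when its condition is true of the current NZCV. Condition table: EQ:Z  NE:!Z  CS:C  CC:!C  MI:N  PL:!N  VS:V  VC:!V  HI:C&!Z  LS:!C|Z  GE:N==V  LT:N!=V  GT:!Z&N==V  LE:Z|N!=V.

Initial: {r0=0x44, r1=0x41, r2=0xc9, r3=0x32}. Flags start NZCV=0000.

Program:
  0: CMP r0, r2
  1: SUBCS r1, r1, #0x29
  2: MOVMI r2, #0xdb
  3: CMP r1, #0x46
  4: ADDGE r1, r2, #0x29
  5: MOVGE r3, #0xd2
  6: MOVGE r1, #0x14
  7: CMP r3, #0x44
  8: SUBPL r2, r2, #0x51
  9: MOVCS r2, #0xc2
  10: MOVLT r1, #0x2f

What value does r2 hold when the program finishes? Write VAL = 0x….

VAL = 0xc9

[0] flags=0000 → (cmp)
[1] flags=0000 CS?F → skip
[2] flags=0000 MI?F → skip
[3] flags=1000 → (cmp)
[4] flags=1000 GE?F → skip
[5] flags=1000 GE?F → skip
[6] flags=1000 GE?F → skip
[7] flags=1000 → (cmp)
[8] flags=1000 PL?F → skip
[9] flags=1000 CS?F → skip
[10] flags=1000 LT?T → r1=0x2f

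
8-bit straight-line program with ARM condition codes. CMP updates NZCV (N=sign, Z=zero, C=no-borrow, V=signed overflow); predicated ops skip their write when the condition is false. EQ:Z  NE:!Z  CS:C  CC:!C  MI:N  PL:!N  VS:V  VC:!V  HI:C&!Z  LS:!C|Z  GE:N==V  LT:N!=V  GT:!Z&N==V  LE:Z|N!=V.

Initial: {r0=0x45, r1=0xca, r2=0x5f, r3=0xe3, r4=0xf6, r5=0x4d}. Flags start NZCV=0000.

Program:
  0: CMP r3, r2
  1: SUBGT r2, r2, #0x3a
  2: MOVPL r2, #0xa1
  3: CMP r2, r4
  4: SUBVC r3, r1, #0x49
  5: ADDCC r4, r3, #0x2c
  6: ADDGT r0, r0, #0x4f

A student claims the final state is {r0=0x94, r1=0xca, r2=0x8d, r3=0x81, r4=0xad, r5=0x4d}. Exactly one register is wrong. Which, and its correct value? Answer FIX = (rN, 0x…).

0: ✓ CMP  NZCV=1010
1: · SUBGT
2: · MOVPL
3: ✓ CMP  NZCV=0000
4: ✓ SUBVC  r3←0x81
5: ✓ ADDCC  r4←0xad
6: ✓ ADDGT  r0←0x94

FIX = (r2, 0x5f)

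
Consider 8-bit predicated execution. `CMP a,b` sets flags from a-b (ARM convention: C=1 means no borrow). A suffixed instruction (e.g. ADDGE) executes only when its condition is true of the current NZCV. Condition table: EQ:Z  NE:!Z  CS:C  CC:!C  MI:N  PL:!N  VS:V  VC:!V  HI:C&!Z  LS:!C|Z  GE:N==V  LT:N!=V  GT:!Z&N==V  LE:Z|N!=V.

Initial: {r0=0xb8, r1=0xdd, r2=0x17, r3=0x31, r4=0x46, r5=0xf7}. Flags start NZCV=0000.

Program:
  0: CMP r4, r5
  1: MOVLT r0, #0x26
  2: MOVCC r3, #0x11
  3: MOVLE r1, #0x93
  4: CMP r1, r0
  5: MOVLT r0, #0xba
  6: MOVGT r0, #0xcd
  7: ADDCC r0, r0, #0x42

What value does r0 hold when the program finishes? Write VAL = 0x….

[0] flags=0000 → (cmp)
[1] flags=0000 LT?F → skip
[2] flags=0000 CC?T → r3=0x11
[3] flags=0000 LE?F → skip
[4] flags=0010 → (cmp)
[5] flags=0010 LT?F → skip
[6] flags=0010 GT?T → r0=0xcd
[7] flags=0010 CC?F → skip

VAL = 0xcd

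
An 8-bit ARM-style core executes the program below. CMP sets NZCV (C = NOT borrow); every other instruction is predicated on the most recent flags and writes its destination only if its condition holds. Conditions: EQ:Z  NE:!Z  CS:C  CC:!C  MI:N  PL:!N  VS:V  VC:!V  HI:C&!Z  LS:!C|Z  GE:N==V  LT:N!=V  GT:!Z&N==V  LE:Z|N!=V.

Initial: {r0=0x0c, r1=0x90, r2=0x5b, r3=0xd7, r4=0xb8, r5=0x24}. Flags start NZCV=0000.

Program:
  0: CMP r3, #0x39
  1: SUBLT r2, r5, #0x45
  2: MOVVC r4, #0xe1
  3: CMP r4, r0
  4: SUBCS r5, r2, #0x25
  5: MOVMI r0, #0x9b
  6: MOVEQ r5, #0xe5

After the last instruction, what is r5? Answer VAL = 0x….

VAL = 0xba

0: ✓ CMP  NZCV=1010
1: ✓ SUBLT  r2←0xdf
2: ✓ MOVVC  r4←0xe1
3: ✓ CMP  NZCV=1010
4: ✓ SUBCS  r5←0xba
5: ✓ MOVMI  r0←0x9b
6: · MOVEQ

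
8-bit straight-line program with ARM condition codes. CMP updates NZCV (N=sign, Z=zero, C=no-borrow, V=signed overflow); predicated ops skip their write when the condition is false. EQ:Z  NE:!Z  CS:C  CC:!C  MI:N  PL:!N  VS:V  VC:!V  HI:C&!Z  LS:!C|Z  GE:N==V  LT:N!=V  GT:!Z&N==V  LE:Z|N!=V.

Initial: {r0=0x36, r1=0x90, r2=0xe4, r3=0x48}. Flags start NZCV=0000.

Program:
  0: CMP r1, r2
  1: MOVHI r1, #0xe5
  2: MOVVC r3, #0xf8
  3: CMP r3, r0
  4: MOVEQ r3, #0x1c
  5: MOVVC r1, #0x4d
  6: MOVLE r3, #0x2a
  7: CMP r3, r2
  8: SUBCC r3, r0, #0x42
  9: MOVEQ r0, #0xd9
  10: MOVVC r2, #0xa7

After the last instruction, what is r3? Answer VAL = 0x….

[0] flags=1000 → (cmp)
[1] flags=1000 HI?F → skip
[2] flags=1000 VC?T → r3=0xf8
[3] flags=1010 → (cmp)
[4] flags=1010 EQ?F → skip
[5] flags=1010 VC?T → r1=0x4d
[6] flags=1010 LE?T → r3=0x2a
[7] flags=0000 → (cmp)
[8] flags=0000 CC?T → r3=0xf4
[9] flags=0000 EQ?F → skip
[10] flags=0000 VC?T → r2=0xa7

VAL = 0xf4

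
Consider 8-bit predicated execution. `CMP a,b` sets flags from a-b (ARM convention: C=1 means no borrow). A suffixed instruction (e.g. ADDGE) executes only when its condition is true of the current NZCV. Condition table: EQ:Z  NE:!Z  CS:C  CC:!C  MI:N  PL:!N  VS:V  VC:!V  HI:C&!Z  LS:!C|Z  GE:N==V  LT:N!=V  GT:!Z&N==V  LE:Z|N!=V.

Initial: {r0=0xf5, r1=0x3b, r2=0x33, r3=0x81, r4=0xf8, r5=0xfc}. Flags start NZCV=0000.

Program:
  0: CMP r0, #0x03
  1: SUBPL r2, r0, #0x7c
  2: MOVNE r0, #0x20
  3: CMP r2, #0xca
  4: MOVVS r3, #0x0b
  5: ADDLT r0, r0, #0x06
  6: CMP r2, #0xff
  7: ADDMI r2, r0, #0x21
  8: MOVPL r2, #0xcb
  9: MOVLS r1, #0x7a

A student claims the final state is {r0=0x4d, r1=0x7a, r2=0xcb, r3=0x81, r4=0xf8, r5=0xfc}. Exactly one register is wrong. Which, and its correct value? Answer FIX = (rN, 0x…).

0: ✓ CMP  NZCV=1010
1: · SUBPL
2: ✓ MOVNE  r0←0x20
3: ✓ CMP  NZCV=0000
4: · MOVVS
5: · ADDLT
6: ✓ CMP  NZCV=0000
7: · ADDMI
8: ✓ MOVPL  r2←0xcb
9: ✓ MOVLS  r1←0x7a

FIX = (r0, 0x20)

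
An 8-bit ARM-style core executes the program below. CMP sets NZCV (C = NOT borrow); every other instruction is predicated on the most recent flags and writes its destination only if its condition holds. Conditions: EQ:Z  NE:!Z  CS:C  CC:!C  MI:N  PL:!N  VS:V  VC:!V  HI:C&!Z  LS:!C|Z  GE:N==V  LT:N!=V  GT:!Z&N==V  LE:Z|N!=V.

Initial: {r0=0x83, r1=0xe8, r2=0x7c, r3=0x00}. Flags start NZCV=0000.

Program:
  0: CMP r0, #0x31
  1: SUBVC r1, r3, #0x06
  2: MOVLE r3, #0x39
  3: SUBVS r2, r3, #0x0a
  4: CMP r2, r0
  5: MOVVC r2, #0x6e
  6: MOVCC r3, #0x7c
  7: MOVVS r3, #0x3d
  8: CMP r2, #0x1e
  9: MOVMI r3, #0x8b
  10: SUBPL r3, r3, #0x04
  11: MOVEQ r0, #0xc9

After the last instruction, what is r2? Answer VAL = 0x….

[0] flags=0011 → (cmp)
[1] flags=0011 VC?F → skip
[2] flags=0011 LE?T → r3=0x39
[3] flags=0011 VS?T → r2=0x2f
[4] flags=1001 → (cmp)
[5] flags=1001 VC?F → skip
[6] flags=1001 CC?T → r3=0x7c
[7] flags=1001 VS?T → r3=0x3d
[8] flags=0010 → (cmp)
[9] flags=0010 MI?F → skip
[10] flags=0010 PL?T → r3=0x39
[11] flags=0010 EQ?F → skip

VAL = 0x2f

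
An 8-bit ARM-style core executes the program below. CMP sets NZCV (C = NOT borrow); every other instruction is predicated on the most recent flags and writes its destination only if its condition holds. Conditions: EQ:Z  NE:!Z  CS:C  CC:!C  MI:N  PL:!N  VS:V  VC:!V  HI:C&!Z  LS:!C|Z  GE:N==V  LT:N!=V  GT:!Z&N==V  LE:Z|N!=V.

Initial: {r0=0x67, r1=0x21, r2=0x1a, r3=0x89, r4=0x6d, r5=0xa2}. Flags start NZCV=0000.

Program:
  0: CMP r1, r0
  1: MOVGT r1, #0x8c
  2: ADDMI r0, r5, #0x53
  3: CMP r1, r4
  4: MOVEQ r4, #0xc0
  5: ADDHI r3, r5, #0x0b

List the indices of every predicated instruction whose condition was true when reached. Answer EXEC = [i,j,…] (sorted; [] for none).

EXEC = [2]

0: ✓ CMP  NZCV=1000
1: · MOVGT
2: ✓ ADDMI  r0←0xf5
3: ✓ CMP  NZCV=1000
4: · MOVEQ
5: · ADDHI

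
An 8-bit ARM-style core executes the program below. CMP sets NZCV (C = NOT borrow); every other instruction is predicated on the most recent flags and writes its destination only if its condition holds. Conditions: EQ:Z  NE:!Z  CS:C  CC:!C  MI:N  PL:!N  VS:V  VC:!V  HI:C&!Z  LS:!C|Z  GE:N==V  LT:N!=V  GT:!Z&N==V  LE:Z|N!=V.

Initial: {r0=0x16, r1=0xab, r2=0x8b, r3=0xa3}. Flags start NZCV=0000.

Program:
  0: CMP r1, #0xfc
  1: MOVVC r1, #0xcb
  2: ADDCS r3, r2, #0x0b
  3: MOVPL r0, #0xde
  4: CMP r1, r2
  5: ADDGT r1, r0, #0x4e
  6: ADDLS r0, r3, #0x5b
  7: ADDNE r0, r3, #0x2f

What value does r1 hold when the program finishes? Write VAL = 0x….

VAL = 0x64

0: ✓ CMP  NZCV=1000
1: ✓ MOVVC  r1←0xcb
2: · ADDCS
3: · MOVPL
4: ✓ CMP  NZCV=0010
5: ✓ ADDGT  r1←0x64
6: · ADDLS
7: ✓ ADDNE  r0←0xd2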